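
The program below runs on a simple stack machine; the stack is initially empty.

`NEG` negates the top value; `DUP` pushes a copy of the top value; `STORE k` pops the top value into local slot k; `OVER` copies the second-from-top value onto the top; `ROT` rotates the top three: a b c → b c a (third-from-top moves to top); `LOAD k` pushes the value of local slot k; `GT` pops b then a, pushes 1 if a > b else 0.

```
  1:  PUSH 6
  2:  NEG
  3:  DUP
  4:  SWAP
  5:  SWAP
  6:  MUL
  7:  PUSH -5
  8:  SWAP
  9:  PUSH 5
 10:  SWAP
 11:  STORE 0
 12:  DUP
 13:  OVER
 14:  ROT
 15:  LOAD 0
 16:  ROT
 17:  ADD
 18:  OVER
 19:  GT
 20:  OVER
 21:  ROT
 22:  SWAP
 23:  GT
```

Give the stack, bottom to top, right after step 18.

[-5, 5, 5, 41, 5]

PUSH 6   [6]
NEG      [-6]
DUP      [-6, -6]
SWAP     [-6, -6]
SWAP     [-6, -6]
MUL      [36]
PUSH -5  [36, -5]
SWAP     [-5, 36]
PUSH 5   [-5, 36, 5]
SWAP     [-5, 5, 36]
STORE 0  [-5, 5]
DUP      [-5, 5, 5]
OVER     [-5, 5, 5, 5]
ROT      [-5, 5, 5, 5]
LOAD 0   [-5, 5, 5, 5, 36]
ROT      [-5, 5, 5, 36, 5]
ADD      [-5, 5, 5, 41]
OVER     [-5, 5, 5, 41, 5]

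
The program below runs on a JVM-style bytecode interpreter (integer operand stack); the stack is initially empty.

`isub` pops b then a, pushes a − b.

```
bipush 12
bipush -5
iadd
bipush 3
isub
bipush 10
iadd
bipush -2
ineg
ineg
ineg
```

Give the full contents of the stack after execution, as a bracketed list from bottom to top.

[14, 2]

bipush 12 -> [12]
bipush -5 -> [12, -5]
iadd      -> [7]
bipush 3  -> [7, 3]
isub      -> [4]
bipush 10 -> [4, 10]
iadd      -> [14]
bipush -2 -> [14, -2]
ineg      -> [14, 2]
ineg      -> [14, -2]
ineg      -> [14, 2]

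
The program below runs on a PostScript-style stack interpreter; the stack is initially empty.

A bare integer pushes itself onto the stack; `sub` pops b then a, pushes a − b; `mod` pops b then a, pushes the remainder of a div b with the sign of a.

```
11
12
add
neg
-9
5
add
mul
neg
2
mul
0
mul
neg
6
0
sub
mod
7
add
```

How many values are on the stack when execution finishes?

1

11  -> 11
12  -> 11 12
add -> 23
neg -> -23
-9  -> -23 -9
5   -> -23 -9 5
add -> -23 -4
mul -> 92
neg -> -92
2   -> -92 2
mul -> -184
0   -> -184 0
mul -> 0
neg -> 0
6   -> 0 6
0   -> 0 6 0
sub -> 0 6
mod -> 0
7   -> 0 7
add -> 7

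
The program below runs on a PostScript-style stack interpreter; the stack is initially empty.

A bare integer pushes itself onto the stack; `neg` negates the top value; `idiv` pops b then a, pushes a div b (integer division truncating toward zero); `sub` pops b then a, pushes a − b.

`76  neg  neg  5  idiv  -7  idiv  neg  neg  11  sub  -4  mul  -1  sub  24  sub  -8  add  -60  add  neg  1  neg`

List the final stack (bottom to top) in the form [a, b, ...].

[39, -1]

76   -> [76]
neg  -> [-76]
neg  -> [76]
5    -> [76, 5]
idiv -> [15]
-7   -> [15, -7]
idiv -> [-2]
neg  -> [2]
neg  -> [-2]
11   -> [-2, 11]
sub  -> [-13]
-4   -> [-13, -4]
mul  -> [52]
-1   -> [52, -1]
sub  -> [53]
24   -> [53, 24]
sub  -> [29]
-8   -> [29, -8]
add  -> [21]
-60  -> [21, -60]
add  -> [-39]
neg  -> [39]
1    -> [39, 1]
neg  -> [39, -1]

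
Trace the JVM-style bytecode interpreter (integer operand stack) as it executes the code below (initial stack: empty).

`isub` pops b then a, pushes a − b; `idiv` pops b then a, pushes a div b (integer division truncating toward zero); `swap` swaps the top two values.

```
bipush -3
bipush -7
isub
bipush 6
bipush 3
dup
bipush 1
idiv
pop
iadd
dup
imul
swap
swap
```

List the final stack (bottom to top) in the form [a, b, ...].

bipush -3  [-3]
bipush -7  [-3, -7]
isub       [4]
bipush 6   [4, 6]
bipush 3   [4, 6, 3]
dup        [4, 6, 3, 3]
bipush 1   [4, 6, 3, 3, 1]
idiv       [4, 6, 3, 3]
pop        [4, 6, 3]
iadd       [4, 9]
dup        [4, 9, 9]
imul       [4, 81]
swap       [81, 4]
swap       [4, 81]

[4, 81]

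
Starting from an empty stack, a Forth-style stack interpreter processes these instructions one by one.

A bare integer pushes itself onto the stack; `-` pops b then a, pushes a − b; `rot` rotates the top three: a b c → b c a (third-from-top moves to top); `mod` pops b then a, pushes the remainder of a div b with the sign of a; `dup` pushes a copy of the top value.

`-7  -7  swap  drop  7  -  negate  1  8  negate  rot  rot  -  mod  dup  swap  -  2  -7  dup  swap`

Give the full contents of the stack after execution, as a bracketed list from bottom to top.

-7     -> -7
-7     -> -7 -7
swap   -> -7 -7
drop   -> -7
7      -> -7 7
-      -> -14
negate -> 14
1      -> 14 1
8      -> 14 1 8
negate -> 14 1 -8
rot    -> 1 -8 14
rot    -> -8 14 1
-      -> -8 13
mod    -> -8
dup    -> -8 -8
swap   -> -8 -8
-      -> 0
2      -> 0 2
-7     -> 0 2 -7
dup    -> 0 2 -7 -7
swap   -> 0 2 -7 -7

[0, 2, -7, -7]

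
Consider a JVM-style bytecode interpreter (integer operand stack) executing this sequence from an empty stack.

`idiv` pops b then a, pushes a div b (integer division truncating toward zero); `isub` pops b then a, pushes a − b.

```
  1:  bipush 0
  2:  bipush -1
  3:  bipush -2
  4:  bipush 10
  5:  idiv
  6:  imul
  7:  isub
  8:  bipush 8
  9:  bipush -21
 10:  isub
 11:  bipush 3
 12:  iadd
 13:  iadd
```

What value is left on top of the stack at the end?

bipush 0   → [0]
bipush -1  → [0, -1]
bipush -2  → [0, -1, -2]
bipush 10  → [0, -1, -2, 10]
idiv       → [0, -1, 0]
imul       → [0, 0]
isub       → [0]
bipush 8   → [0, 8]
bipush -21 → [0, 8, -21]
isub       → [0, 29]
bipush 3   → [0, 29, 3]
iadd       → [0, 32]
iadd       → [32]

32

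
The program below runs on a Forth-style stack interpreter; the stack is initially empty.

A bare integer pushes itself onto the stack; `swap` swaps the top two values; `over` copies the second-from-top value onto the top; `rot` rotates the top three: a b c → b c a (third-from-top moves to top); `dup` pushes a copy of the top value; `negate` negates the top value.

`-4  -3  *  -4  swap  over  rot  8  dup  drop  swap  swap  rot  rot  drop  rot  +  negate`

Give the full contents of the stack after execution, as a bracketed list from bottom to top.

[8, -8]

-4     : [-4]
-3     : [-4, -3]
*      : [12]
-4     : [12, -4]
swap   : [-4, 12]
over   : [-4, 12, -4]
rot    : [12, -4, -4]
8      : [12, -4, -4, 8]
dup    : [12, -4, -4, 8, 8]
drop   : [12, -4, -4, 8]
swap   : [12, -4, 8, -4]
swap   : [12, -4, -4, 8]
rot    : [12, -4, 8, -4]
rot    : [12, 8, -4, -4]
drop   : [12, 8, -4]
rot    : [8, -4, 12]
+      : [8, 8]
negate : [8, -8]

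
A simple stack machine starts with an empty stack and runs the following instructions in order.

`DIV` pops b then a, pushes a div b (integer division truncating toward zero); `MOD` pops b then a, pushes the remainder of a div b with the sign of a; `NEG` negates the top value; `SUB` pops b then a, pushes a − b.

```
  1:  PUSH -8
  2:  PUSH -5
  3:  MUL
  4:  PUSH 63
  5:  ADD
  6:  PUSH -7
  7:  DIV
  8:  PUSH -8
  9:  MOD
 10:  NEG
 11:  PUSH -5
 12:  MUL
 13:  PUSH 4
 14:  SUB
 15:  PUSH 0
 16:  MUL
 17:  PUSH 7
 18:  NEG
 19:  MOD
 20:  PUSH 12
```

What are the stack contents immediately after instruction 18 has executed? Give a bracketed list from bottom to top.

[0, -7]

PUSH -8 -> [-8]
PUSH -5 -> [-8, -5]
MUL     -> [40]
PUSH 63 -> [40, 63]
ADD     -> [103]
PUSH -7 -> [103, -7]
DIV     -> [-14]
PUSH -8 -> [-14, -8]
MOD     -> [-6]
NEG     -> [6]
PUSH -5 -> [6, -5]
MUL     -> [-30]
PUSH 4  -> [-30, 4]
SUB     -> [-34]
PUSH 0  -> [-34, 0]
MUL     -> [0]
PUSH 7  -> [0, 7]
NEG     -> [0, -7]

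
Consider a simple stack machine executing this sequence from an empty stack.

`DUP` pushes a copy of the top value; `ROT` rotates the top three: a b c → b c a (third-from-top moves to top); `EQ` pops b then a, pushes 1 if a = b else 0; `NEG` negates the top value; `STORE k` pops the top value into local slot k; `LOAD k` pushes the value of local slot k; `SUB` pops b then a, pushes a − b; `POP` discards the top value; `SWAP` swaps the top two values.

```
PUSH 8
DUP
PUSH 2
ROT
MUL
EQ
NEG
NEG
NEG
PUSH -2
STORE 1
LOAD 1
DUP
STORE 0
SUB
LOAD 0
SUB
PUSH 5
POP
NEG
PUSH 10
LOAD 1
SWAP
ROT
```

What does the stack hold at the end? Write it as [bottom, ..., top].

PUSH 8  : 8
DUP     : 8 8
PUSH 2  : 8 8 2
ROT     : 8 2 8
MUL     : 8 16
EQ      : 0
NEG     : 0
NEG     : 0
NEG     : 0
PUSH -2 : 0 -2
STORE 1 : 0
LOAD 1  : 0 -2
DUP     : 0 -2 -2
STORE 0 : 0 -2
SUB     : 2
LOAD 0  : 2 -2
SUB     : 4
PUSH 5  : 4 5
POP     : 4
NEG     : -4
PUSH 10 : -4 10
LOAD 1  : -4 10 -2
SWAP    : -4 -2 10
ROT     : -2 10 -4

[-2, 10, -4]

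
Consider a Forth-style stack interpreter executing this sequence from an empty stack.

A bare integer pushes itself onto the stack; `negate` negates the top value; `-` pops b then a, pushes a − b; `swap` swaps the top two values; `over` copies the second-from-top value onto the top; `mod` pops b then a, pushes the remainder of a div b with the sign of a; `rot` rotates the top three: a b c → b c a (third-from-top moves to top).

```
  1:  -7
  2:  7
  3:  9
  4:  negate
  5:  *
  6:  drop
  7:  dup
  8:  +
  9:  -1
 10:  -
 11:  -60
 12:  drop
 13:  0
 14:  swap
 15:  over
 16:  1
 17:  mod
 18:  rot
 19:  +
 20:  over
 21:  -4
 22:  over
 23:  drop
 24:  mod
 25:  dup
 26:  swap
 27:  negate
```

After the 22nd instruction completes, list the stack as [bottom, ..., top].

-7     -> -7
7      -> -7 7
9      -> -7 7 9
negate -> -7 7 -9
*      -> -7 -63
drop   -> -7
dup    -> -7 -7
+      -> -14
-1     -> -14 -1
-      -> -13
-60    -> -13 -60
drop   -> -13
0      -> -13 0
swap   -> 0 -13
over   -> 0 -13 0
1      -> 0 -13 0 1
mod    -> 0 -13 0
rot    -> -13 0 0
+      -> -13 0
over   -> -13 0 -13
-4     -> -13 0 -13 -4
over   -> -13 0 -13 -4 -13

[-13, 0, -13, -4, -13]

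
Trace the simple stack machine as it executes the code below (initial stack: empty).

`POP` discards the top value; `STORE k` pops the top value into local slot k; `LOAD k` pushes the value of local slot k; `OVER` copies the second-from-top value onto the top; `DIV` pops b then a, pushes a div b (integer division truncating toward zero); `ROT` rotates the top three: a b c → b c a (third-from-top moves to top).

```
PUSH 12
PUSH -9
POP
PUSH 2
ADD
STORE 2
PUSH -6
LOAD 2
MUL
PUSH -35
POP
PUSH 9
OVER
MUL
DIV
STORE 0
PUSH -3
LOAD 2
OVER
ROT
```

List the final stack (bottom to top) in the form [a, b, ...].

[14, -3, -3]

PUSH 12  : 12
PUSH -9  : 12 -9
POP      : 12
PUSH 2   : 12 2
ADD      : 14
STORE 2  : (empty)
PUSH -6  : -6
LOAD 2   : -6 14
MUL      : -84
PUSH -35 : -84 -35
POP      : -84
PUSH 9   : -84 9
OVER     : -84 9 -84
MUL      : -84 -756
DIV      : 0
STORE 0  : (empty)
PUSH -3  : -3
LOAD 2   : -3 14
OVER     : -3 14 -3
ROT      : 14 -3 -3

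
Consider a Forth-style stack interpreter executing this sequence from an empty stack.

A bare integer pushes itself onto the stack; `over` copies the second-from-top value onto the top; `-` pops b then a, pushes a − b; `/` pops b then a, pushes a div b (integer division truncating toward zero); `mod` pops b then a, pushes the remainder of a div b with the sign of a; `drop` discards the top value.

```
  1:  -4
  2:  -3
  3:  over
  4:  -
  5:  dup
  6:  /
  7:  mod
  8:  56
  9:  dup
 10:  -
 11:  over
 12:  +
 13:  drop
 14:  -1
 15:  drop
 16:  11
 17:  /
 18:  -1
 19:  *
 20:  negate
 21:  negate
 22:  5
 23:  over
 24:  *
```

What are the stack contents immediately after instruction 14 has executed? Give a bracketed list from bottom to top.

-4   -> -4
-3   -> -4 -3
over -> -4 -3 -4
-    -> -4 1
dup  -> -4 1 1
/    -> -4 1
mod  -> 0
56   -> 0 56
dup  -> 0 56 56
-    -> 0 0
over -> 0 0 0
+    -> 0 0
drop -> 0
-1   -> 0 -1

[0, -1]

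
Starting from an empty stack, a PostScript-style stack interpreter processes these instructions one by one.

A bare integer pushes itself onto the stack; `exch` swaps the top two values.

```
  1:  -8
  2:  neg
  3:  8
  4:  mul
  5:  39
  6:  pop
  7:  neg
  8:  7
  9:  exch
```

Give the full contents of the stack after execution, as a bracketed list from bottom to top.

[7, -64]

-8   -> [-8]
neg  -> [8]
8    -> [8, 8]
mul  -> [64]
39   -> [64, 39]
pop  -> [64]
neg  -> [-64]
7    -> [-64, 7]
exch -> [7, -64]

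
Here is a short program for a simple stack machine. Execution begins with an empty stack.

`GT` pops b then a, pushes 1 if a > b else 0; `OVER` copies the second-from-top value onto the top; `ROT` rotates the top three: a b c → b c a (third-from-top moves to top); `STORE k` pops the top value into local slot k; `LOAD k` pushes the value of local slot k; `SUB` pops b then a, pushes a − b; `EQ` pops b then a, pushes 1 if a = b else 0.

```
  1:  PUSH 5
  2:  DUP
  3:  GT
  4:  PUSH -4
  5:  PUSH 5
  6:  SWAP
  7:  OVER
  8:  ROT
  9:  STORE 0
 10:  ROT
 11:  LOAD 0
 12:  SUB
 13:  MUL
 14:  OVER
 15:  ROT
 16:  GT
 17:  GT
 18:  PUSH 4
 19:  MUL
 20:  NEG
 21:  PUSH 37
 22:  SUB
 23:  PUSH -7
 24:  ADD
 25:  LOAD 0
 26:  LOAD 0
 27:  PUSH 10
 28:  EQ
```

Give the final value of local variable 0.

PUSH 5  -> 5
DUP     -> 5 5
GT      -> 0
PUSH -4 -> 0 -4
PUSH 5  -> 0 -4 5
SWAP    -> 0 5 -4
OVER    -> 0 5 -4 5
ROT     -> 0 -4 5 5
STORE 0 -> 0 -4 5
ROT     -> -4 5 0
LOAD 0  -> -4 5 0 5
SUB     -> -4 5 -5
MUL     -> -4 -25
OVER    -> -4 -25 -4
ROT     -> -25 -4 -4
GT      -> -25 0
GT      -> 0
PUSH 4  -> 0 4
MUL     -> 0
NEG     -> 0
PUSH 37 -> 0 37
SUB     -> -37
PUSH -7 -> -37 -7
ADD     -> -44
LOAD 0  -> -44 5
LOAD 0  -> -44 5 5
PUSH 10 -> -44 5 5 10
EQ      -> -44 5 0

5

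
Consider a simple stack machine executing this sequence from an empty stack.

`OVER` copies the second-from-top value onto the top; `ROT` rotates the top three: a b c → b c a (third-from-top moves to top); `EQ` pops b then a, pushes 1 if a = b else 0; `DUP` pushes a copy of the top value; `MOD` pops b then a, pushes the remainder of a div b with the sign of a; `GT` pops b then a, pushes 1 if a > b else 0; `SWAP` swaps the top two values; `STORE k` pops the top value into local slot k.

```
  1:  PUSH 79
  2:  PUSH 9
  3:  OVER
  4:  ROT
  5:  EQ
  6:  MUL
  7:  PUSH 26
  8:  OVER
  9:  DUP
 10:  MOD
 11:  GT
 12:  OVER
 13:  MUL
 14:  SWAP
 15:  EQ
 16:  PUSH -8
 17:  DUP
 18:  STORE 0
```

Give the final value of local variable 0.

PUSH 79  79
PUSH 9   79 9
OVER     79 9 79
ROT      9 79 79
EQ       9 1
MUL      9
PUSH 26  9 26
OVER     9 26 9
DUP      9 26 9 9
MOD      9 26 0
GT       9 1
OVER     9 1 9
MUL      9 9
SWAP     9 9
EQ       1
PUSH -8  1 -8
DUP      1 -8 -8
STORE 0  1 -8

-8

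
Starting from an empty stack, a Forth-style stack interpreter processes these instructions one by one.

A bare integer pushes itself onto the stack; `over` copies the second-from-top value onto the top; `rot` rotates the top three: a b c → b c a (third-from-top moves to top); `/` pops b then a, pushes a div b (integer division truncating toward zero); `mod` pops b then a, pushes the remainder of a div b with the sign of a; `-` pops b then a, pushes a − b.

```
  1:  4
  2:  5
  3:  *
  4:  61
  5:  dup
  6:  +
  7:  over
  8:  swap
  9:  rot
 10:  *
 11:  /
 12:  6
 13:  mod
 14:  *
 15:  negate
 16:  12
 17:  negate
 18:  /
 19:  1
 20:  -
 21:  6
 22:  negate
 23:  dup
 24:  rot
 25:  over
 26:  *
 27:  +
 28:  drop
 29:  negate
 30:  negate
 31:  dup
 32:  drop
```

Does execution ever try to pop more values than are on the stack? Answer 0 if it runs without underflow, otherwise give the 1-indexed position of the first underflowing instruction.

4    → 4
5    → 4 5
*    → 20
61   → 20 61
dup  → 20 61 61
+    → 20 122
over → 20 122 20
swap → 20 20 122
rot  → 20 122 20
*    → 20 2440
/    → 0
6    → 0 6
mod  → 0
*  — needs 2 operands, stack has 1 → underflow

14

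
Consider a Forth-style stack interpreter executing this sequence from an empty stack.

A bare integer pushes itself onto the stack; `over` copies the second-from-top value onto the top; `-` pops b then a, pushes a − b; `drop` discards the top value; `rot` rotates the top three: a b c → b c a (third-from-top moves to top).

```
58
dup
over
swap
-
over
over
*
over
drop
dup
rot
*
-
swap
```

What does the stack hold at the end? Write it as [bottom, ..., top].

[0, 58]

58   : 58
dup  : 58 58
over : 58 58 58
swap : 58 58 58
-    : 58 0
over : 58 0 58
over : 58 0 58 0
*    : 58 0 0
over : 58 0 0 0
drop : 58 0 0
dup  : 58 0 0 0
rot  : 58 0 0 0
*    : 58 0 0
-    : 58 0
swap : 0 58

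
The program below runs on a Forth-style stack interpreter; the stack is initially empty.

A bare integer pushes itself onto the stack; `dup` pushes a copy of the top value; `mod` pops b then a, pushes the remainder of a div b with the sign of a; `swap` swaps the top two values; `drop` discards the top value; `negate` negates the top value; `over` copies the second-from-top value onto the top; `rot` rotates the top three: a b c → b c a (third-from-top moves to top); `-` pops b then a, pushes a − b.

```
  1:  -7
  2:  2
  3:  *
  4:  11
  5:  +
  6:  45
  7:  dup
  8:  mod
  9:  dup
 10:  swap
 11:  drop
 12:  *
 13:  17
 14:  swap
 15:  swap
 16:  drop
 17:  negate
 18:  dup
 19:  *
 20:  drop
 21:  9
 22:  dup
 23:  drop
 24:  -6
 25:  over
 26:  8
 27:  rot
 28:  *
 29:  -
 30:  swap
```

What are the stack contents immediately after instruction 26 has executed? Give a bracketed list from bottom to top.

-7      -7
2       -7 2
*       -14
11      -14 11
+       -3
45      -3 45
dup     -3 45 45
mod     -3 0
dup     -3 0 0
swap    -3 0 0
drop    -3 0
*       0
17      0 17
swap    17 0
swap    0 17
drop    0
negate  0
dup     0 0
*       0
drop    (empty)
9       9
dup     9 9
drop    9
-6      9 -6
over    9 -6 9
8       9 -6 9 8

[9, -6, 9, 8]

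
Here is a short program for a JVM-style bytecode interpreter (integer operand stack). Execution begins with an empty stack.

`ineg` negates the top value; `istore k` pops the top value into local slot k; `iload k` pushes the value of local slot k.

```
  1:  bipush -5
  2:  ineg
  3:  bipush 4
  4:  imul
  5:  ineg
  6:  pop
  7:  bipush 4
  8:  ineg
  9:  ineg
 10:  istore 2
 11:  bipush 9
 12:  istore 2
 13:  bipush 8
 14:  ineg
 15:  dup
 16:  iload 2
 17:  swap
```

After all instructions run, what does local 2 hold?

9

bipush -5  -5
ineg       5
bipush 4   5 4
imul       20
ineg       -20
pop        (empty)
bipush 4   4
ineg       -4
ineg       4
istore 2   (empty)
bipush 9   9
istore 2   (empty)
bipush 8   8
ineg       -8
dup        -8 -8
iload 2    -8 -8 9
swap       -8 9 -8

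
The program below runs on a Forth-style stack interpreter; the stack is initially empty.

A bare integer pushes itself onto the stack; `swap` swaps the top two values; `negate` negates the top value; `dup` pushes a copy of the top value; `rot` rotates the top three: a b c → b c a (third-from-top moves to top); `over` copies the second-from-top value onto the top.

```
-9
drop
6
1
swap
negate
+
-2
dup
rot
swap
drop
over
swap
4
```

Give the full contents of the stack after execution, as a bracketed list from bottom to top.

[-2, -2, -5, 4]

-9     → [-9]
drop   → []
6      → [6]
1      → [6, 1]
swap   → [1, 6]
negate → [1, -6]
+      → [-5]
-2     → [-5, -2]
dup    → [-5, -2, -2]
rot    → [-2, -2, -5]
swap   → [-2, -5, -2]
drop   → [-2, -5]
over   → [-2, -5, -2]
swap   → [-2, -2, -5]
4      → [-2, -2, -5, 4]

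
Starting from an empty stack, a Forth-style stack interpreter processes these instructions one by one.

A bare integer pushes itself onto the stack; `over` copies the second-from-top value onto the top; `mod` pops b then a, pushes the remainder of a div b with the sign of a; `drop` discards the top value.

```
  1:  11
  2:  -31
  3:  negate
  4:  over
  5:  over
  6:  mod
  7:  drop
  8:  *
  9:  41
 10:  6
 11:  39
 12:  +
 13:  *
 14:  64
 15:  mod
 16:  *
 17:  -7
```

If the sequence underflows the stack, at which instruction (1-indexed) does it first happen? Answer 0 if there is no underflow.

0

11     : [11]
-31    : [11, -31]
negate : [11, 31]
over   : [11, 31, 11]
over   : [11, 31, 11, 31]
mod    : [11, 31, 11]
drop   : [11, 31]
*      : [341]
41     : [341, 41]
6      : [341, 41, 6]
39     : [341, 41, 6, 39]
+      : [341, 41, 45]
*      : [341, 1845]
64     : [341, 1845, 64]
mod    : [341, 53]
*      : [18073]
-7     : [18073, -7]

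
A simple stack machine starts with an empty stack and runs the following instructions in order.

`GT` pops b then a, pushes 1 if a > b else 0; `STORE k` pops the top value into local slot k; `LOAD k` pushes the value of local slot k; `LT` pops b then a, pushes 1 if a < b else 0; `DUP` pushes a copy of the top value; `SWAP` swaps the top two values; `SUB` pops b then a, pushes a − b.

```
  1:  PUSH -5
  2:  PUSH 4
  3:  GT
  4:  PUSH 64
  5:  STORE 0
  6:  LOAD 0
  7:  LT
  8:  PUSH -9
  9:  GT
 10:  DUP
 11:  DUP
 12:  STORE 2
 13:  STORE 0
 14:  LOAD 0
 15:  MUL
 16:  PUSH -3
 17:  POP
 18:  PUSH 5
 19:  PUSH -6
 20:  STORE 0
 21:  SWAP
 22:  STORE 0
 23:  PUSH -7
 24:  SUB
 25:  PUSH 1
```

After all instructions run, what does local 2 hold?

1

PUSH -5 → [-5]
PUSH 4  → [-5, 4]
GT      → [0]
PUSH 64 → [0, 64]
STORE 0 → [0]
LOAD 0  → [0, 64]
LT      → [1]
PUSH -9 → [1, -9]
GT      → [1]
DUP     → [1, 1]
DUP     → [1, 1, 1]
STORE 2 → [1, 1]
STORE 0 → [1]
LOAD 0  → [1, 1]
MUL     → [1]
PUSH -3 → [1, -3]
POP     → [1]
PUSH 5  → [1, 5]
PUSH -6 → [1, 5, -6]
STORE 0 → [1, 5]
SWAP    → [5, 1]
STORE 0 → [5]
PUSH -7 → [5, -7]
SUB     → [12]
PUSH 1  → [12, 1]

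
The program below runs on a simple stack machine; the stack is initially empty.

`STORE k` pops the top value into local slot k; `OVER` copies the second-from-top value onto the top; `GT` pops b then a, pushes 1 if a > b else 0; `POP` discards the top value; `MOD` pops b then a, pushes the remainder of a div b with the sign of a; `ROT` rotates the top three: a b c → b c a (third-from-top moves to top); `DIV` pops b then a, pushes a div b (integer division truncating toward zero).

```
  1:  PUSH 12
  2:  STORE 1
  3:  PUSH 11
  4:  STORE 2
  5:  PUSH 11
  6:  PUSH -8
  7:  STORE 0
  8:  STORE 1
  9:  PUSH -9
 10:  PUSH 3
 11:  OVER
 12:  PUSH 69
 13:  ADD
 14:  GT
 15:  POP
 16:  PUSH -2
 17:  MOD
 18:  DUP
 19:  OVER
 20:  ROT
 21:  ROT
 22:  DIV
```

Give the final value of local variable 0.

PUSH 12 : 12
STORE 1 : (empty)
PUSH 11 : 11
STORE 2 : (empty)
PUSH 11 : 11
PUSH -8 : 11 -8
STORE 0 : 11
STORE 1 : (empty)
PUSH -9 : -9
PUSH 3  : -9 3
OVER    : -9 3 -9
PUSH 69 : -9 3 -9 69
ADD     : -9 3 60
GT      : -9 0
POP     : -9
PUSH -2 : -9 -2
MOD     : -1
DUP     : -1 -1
OVER    : -1 -1 -1
ROT     : -1 -1 -1
ROT     : -1 -1 -1
DIV     : -1 1

-8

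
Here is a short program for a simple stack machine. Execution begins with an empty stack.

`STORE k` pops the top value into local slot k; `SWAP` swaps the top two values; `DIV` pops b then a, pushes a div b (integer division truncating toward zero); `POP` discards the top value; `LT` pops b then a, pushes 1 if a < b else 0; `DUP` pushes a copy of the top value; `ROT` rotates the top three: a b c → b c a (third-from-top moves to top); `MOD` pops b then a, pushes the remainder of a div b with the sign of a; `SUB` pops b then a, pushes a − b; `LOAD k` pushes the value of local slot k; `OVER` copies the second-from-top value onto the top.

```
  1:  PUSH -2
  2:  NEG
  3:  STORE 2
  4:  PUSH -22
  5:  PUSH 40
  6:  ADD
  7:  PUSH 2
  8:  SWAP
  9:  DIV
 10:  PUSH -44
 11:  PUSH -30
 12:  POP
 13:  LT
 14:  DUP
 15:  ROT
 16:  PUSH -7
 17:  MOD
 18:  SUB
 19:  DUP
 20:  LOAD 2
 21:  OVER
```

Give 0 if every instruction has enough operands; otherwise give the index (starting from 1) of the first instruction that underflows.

15

PUSH -2  : -2
NEG      : 2
STORE 2  : (empty)
PUSH -22 : -22
PUSH 40  : -22 40
ADD      : 18
PUSH 2   : 18 2
SWAP     : 2 18
DIV      : 0
PUSH -44 : 0 -44
PUSH -30 : 0 -44 -30
POP      : 0 -44
LT       : 0
DUP      : 0 0
ROT  — needs 3 operands, stack has 2 → underflow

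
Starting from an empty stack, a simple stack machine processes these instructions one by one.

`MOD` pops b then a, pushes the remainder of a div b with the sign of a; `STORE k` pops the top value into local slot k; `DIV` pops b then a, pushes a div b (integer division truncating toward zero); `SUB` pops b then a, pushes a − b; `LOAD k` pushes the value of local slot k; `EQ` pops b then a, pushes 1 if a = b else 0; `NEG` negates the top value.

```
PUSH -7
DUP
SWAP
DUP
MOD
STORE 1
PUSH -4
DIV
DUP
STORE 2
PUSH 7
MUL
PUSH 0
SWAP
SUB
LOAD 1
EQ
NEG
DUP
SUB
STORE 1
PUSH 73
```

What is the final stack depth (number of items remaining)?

1

PUSH -7 -> -7
DUP     -> -7 -7
SWAP    -> -7 -7
DUP     -> -7 -7 -7
MOD     -> -7 0
STORE 1 -> -7
PUSH -4 -> -7 -4
DIV     -> 1
DUP     -> 1 1
STORE 2 -> 1
PUSH 7  -> 1 7
MUL     -> 7
PUSH 0  -> 7 0
SWAP    -> 0 7
SUB     -> -7
LOAD 1  -> -7 0
EQ      -> 0
NEG     -> 0
DUP     -> 0 0
SUB     -> 0
STORE 1 -> (empty)
PUSH 73 -> 73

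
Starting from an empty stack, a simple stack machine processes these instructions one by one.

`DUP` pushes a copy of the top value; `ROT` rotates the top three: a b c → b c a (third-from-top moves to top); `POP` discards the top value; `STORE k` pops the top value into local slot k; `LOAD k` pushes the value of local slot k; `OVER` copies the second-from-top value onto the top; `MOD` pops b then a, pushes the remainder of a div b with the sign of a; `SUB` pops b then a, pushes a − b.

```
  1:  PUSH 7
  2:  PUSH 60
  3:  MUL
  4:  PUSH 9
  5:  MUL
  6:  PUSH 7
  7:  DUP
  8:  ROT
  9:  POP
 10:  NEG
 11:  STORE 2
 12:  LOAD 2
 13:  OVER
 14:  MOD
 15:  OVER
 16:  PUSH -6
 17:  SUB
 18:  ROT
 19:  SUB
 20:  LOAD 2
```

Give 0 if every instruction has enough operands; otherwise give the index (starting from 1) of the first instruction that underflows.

PUSH 7  → [7]
PUSH 60 → [7, 60]
MUL     → [420]
PUSH 9  → [420, 9]
MUL     → [3780]
PUSH 7  → [3780, 7]
DUP     → [3780, 7, 7]
ROT     → [7, 7, 3780]
POP     → [7, 7]
NEG     → [7, -7]
STORE 2 → [7]
LOAD 2  → [7, -7]
OVER    → [7, -7, 7]
MOD     → [7, 0]
OVER    → [7, 0, 7]
PUSH -6 → [7, 0, 7, -6]
SUB     → [7, 0, 13]
ROT     → [0, 13, 7]
SUB     → [0, 6]
LOAD 2  → [0, 6, -7]

0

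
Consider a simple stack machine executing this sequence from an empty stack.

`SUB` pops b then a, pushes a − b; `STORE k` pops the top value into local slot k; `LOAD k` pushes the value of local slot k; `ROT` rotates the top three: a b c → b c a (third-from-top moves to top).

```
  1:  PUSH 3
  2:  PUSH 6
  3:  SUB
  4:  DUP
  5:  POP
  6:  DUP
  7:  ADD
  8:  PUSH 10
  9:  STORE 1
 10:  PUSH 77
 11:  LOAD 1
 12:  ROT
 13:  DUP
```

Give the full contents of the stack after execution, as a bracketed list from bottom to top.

[77, 10, -6, -6]

PUSH 3  -> 3
PUSH 6  -> 3 6
SUB     -> -3
DUP     -> -3 -3
POP     -> -3
DUP     -> -3 -3
ADD     -> -6
PUSH 10 -> -6 10
STORE 1 -> -6
PUSH 77 -> -6 77
LOAD 1  -> -6 77 10
ROT     -> 77 10 -6
DUP     -> 77 10 -6 -6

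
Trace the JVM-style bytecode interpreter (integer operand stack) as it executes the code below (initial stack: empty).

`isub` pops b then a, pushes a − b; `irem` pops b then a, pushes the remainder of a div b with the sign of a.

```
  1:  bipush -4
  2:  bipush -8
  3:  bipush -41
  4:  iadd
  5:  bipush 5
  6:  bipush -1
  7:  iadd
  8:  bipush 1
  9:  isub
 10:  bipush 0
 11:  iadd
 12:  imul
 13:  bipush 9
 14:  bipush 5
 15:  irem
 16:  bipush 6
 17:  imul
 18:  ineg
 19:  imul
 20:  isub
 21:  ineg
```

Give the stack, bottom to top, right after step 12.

[-4, -147]

bipush -4  -> -4
bipush -8  -> -4 -8
bipush -41 -> -4 -8 -41
iadd       -> -4 -49
bipush 5   -> -4 -49 5
bipush -1  -> -4 -49 5 -1
iadd       -> -4 -49 4
bipush 1   -> -4 -49 4 1
isub       -> -4 -49 3
bipush 0   -> -4 -49 3 0
iadd       -> -4 -49 3
imul       -> -4 -147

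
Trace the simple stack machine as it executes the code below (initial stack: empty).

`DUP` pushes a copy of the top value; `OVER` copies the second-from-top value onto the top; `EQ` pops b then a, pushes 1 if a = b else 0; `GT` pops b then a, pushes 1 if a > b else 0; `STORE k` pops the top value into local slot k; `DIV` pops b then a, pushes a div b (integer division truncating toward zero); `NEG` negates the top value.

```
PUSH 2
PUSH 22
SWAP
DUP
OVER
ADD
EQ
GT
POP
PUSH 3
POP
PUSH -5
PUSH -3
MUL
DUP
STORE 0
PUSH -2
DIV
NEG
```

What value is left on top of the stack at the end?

PUSH 2  -> 2
PUSH 22 -> 2 22
SWAP    -> 22 2
DUP     -> 22 2 2
OVER    -> 22 2 2 2
ADD     -> 22 2 4
EQ      -> 22 0
GT      -> 1
POP     -> (empty)
PUSH 3  -> 3
POP     -> (empty)
PUSH -5 -> -5
PUSH -3 -> -5 -3
MUL     -> 15
DUP     -> 15 15
STORE 0 -> 15
PUSH -2 -> 15 -2
DIV     -> -7
NEG     -> 7

7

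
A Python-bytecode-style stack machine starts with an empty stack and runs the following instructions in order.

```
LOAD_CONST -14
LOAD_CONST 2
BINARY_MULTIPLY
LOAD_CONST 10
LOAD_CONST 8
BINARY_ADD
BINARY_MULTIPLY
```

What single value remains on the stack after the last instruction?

LOAD_CONST -14  : -14
LOAD_CONST 2    : -14 2
BINARY_MULTIPLY : -28
LOAD_CONST 10   : -28 10
LOAD_CONST 8    : -28 10 8
BINARY_ADD      : -28 18
BINARY_MULTIPLY : -504

-504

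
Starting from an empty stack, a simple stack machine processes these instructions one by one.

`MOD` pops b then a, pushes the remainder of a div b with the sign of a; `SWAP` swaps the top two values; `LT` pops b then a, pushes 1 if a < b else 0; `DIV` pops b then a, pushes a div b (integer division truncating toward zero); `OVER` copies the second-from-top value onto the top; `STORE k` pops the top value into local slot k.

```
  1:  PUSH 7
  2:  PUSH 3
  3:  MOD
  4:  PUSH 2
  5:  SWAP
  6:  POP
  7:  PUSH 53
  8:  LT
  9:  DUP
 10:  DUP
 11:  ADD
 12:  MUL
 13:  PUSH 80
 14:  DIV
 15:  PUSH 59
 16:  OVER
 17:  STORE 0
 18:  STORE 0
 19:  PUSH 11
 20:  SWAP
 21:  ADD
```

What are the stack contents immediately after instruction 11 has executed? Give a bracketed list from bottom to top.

[1, 2]

PUSH 7  -> 7
PUSH 3  -> 7 3
MOD     -> 1
PUSH 2  -> 1 2
SWAP    -> 2 1
POP     -> 2
PUSH 53 -> 2 53
LT      -> 1
DUP     -> 1 1
DUP     -> 1 1 1
ADD     -> 1 2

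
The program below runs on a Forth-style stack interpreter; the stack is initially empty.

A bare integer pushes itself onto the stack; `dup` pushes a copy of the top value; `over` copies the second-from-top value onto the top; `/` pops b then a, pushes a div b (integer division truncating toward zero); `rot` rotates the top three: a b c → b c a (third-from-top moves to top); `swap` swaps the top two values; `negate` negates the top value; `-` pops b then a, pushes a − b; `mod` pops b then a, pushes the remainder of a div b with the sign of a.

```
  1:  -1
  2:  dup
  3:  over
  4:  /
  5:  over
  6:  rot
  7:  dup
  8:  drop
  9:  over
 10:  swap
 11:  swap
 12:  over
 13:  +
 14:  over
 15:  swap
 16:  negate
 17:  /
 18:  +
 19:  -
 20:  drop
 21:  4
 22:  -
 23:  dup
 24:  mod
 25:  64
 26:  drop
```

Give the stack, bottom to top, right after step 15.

[1, -1, -1, -1, -2]

-1   → [-1]
dup  → [-1, -1]
over → [-1, -1, -1]
/    → [-1, 1]
over → [-1, 1, -1]
rot  → [1, -1, -1]
dup  → [1, -1, -1, -1]
drop → [1, -1, -1]
over → [1, -1, -1, -1]
swap → [1, -1, -1, -1]
swap → [1, -1, -1, -1]
over → [1, -1, -1, -1, -1]
+    → [1, -1, -1, -2]
over → [1, -1, -1, -2, -1]
swap → [1, -1, -1, -1, -2]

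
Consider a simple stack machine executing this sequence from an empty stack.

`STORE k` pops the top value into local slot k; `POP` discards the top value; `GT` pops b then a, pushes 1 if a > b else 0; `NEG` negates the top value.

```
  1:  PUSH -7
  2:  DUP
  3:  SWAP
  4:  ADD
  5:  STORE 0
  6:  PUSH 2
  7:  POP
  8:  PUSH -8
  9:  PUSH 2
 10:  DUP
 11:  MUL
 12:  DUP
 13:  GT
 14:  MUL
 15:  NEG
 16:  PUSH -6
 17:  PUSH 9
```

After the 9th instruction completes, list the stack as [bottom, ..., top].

[-8, 2]

PUSH -7  -7
DUP      -7 -7
SWAP     -7 -7
ADD      -14
STORE 0  (empty)
PUSH 2   2
POP      (empty)
PUSH -8  -8
PUSH 2   -8 2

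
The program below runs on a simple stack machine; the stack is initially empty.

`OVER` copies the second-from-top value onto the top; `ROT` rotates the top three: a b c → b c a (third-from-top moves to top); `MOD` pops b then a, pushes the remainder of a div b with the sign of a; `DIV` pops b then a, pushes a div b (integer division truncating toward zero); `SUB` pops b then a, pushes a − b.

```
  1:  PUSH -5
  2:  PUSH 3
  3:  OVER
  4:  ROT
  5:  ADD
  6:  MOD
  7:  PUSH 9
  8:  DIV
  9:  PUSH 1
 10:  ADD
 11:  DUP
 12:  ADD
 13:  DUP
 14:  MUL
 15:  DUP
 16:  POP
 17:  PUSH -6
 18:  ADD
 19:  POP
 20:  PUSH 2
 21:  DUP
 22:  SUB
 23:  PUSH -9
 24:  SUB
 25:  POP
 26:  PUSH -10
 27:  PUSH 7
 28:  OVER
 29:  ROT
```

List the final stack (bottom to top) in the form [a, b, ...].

PUSH -5   [-5]
PUSH 3    [-5, 3]
OVER      [-5, 3, -5]
ROT       [3, -5, -5]
ADD       [3, -10]
MOD       [3]
PUSH 9    [3, 9]
DIV       [0]
PUSH 1    [0, 1]
ADD       [1]
DUP       [1, 1]
ADD       [2]
DUP       [2, 2]
MUL       [4]
DUP       [4, 4]
POP       [4]
PUSH -6   [4, -6]
ADD       [-2]
POP       []
PUSH 2    [2]
DUP       [2, 2]
SUB       [0]
PUSH -9   [0, -9]
SUB       [9]
POP       []
PUSH -10  [-10]
PUSH 7    [-10, 7]
OVER      [-10, 7, -10]
ROT       [7, -10, -10]

[7, -10, -10]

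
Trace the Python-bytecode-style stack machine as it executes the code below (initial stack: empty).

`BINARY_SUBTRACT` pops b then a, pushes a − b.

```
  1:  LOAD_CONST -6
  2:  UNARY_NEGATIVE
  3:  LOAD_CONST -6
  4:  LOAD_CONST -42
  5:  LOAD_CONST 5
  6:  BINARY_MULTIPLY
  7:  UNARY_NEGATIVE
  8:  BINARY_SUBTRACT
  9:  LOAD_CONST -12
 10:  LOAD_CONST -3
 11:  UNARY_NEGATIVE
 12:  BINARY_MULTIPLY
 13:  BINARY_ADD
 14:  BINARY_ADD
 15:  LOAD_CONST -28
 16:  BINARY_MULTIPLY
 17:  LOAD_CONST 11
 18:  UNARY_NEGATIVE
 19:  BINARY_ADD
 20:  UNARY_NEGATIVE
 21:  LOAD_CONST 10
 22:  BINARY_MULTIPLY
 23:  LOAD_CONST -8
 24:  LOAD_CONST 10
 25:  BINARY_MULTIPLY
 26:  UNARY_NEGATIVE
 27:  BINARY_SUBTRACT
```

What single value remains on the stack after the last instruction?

LOAD_CONST -6   → -6
UNARY_NEGATIVE  → 6
LOAD_CONST -6   → 6 -6
LOAD_CONST -42  → 6 -6 -42
LOAD_CONST 5    → 6 -6 -42 5
BINARY_MULTIPLY → 6 -6 -210
UNARY_NEGATIVE  → 6 -6 210
BINARY_SUBTRACT → 6 -216
LOAD_CONST -12  → 6 -216 -12
LOAD_CONST -3   → 6 -216 -12 -3
UNARY_NEGATIVE  → 6 -216 -12 3
BINARY_MULTIPLY → 6 -216 -36
BINARY_ADD      → 6 -252
BINARY_ADD      → -246
LOAD_CONST -28  → -246 -28
BINARY_MULTIPLY → 6888
LOAD_CONST 11   → 6888 11
UNARY_NEGATIVE  → 6888 -11
BINARY_ADD      → 6877
UNARY_NEGATIVE  → -6877
LOAD_CONST 10   → -6877 10
BINARY_MULTIPLY → -68770
LOAD_CONST -8   → -68770 -8
LOAD_CONST 10   → -68770 -8 10
BINARY_MULTIPLY → -68770 -80
UNARY_NEGATIVE  → -68770 80
BINARY_SUBTRACT → -68850

-68850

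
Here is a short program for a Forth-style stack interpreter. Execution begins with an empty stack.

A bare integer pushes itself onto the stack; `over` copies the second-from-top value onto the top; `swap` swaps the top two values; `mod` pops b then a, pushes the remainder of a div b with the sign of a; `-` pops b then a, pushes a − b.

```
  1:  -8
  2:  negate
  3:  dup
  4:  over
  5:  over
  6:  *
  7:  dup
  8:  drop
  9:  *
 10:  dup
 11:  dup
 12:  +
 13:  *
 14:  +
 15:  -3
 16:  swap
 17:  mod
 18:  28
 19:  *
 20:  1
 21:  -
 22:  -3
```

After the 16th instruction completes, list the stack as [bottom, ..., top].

[-3, 524296]

-8      -8
negate  8
dup     8 8
over    8 8 8
over    8 8 8 8
*       8 8 64
dup     8 8 64 64
drop    8 8 64
*       8 512
dup     8 512 512
dup     8 512 512 512
+       8 512 1024
*       8 524288
+       524296
-3      524296 -3
swap    -3 524296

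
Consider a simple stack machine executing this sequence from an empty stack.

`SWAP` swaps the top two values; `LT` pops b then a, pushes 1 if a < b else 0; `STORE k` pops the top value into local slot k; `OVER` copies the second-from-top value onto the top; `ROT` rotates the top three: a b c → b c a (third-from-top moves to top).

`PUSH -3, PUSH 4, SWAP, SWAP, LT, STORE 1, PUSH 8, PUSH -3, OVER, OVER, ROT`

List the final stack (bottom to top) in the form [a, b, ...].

[8, 8, -3, -3]

PUSH -3  -3
PUSH 4   -3 4
SWAP     4 -3
SWAP     -3 4
LT       1
STORE 1  (empty)
PUSH 8   8
PUSH -3  8 -3
OVER     8 -3 8
OVER     8 -3 8 -3
ROT      8 8 -3 -3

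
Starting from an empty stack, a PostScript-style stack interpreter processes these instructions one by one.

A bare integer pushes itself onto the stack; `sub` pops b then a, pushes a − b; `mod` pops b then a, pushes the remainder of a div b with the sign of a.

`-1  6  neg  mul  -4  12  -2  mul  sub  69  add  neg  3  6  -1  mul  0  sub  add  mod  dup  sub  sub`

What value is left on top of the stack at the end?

6

-1  : [-1]
6   : [-1, 6]
neg : [-1, -6]
mul : [6]
-4  : [6, -4]
12  : [6, -4, 12]
-2  : [6, -4, 12, -2]
mul : [6, -4, -24]
sub : [6, 20]
69  : [6, 20, 69]
add : [6, 89]
neg : [6, -89]
3   : [6, -89, 3]
6   : [6, -89, 3, 6]
-1  : [6, -89, 3, 6, -1]
mul : [6, -89, 3, -6]
0   : [6, -89, 3, -6, 0]
sub : [6, -89, 3, -6]
add : [6, -89, -3]
mod : [6, -2]
dup : [6, -2, -2]
sub : [6, 0]
sub : [6]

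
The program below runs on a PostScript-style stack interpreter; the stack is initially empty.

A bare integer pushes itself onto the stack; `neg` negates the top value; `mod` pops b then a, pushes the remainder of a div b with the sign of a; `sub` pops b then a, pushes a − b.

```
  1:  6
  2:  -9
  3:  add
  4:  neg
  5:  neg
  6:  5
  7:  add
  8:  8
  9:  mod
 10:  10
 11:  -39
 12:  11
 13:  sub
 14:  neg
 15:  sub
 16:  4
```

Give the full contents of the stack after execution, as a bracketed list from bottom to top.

[2, -40, 4]

6   : 6
-9  : 6 -9
add : -3
neg : 3
neg : -3
5   : -3 5
add : 2
8   : 2 8
mod : 2
10  : 2 10
-39 : 2 10 -39
11  : 2 10 -39 11
sub : 2 10 -50
neg : 2 10 50
sub : 2 -40
4   : 2 -40 4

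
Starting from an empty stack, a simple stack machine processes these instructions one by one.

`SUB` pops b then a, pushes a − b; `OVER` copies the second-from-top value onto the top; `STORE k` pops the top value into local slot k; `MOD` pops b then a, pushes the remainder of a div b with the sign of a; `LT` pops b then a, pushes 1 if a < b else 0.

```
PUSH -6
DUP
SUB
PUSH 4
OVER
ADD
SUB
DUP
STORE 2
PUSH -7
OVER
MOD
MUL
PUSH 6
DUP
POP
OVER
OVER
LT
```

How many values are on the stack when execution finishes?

PUSH -6  -6
DUP      -6 -6
SUB      0
PUSH 4   0 4
OVER     0 4 0
ADD      0 4
SUB      -4
DUP      -4 -4
STORE 2  -4
PUSH -7  -4 -7
OVER     -4 -7 -4
MOD      -4 -3
MUL      12
PUSH 6   12 6
DUP      12 6 6
POP      12 6
OVER     12 6 12
OVER     12 6 12 6
LT       12 6 0

3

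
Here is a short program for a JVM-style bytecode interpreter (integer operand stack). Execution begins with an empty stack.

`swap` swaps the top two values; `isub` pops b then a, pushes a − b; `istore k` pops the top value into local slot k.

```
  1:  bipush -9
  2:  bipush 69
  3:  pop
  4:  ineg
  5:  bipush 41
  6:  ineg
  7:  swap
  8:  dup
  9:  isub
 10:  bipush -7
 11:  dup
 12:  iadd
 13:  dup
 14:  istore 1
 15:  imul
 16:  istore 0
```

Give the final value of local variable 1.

-14

bipush -9 : [-9]
bipush 69 : [-9, 69]
pop       : [-9]
ineg      : [9]
bipush 41 : [9, 41]
ineg      : [9, -41]
swap      : [-41, 9]
dup       : [-41, 9, 9]
isub      : [-41, 0]
bipush -7 : [-41, 0, -7]
dup       : [-41, 0, -7, -7]
iadd      : [-41, 0, -14]
dup       : [-41, 0, -14, -14]
istore 1  : [-41, 0, -14]
imul      : [-41, 0]
istore 0  : [-41]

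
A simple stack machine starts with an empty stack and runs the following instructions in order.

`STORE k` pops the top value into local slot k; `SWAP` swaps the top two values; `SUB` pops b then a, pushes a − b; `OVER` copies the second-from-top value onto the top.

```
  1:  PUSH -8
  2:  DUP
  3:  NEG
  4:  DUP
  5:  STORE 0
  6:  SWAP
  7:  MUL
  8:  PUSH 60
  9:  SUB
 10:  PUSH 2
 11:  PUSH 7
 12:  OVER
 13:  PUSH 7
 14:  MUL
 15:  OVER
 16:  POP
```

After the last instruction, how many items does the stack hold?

4

PUSH -8 : [-8]
DUP     : [-8, -8]
NEG     : [-8, 8]
DUP     : [-8, 8, 8]
STORE 0 : [-8, 8]
SWAP    : [8, -8]
MUL     : [-64]
PUSH 60 : [-64, 60]
SUB     : [-124]
PUSH 2  : [-124, 2]
PUSH 7  : [-124, 2, 7]
OVER    : [-124, 2, 7, 2]
PUSH 7  : [-124, 2, 7, 2, 7]
MUL     : [-124, 2, 7, 14]
OVER    : [-124, 2, 7, 14, 7]
POP     : [-124, 2, 7, 14]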